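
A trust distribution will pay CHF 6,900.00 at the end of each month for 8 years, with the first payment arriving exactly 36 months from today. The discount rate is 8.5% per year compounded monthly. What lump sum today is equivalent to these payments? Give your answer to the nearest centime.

Ordinary annuity of 96 payments, first payment at period 36.
Periodic rate r = 0.085/12 per month; n is counted in months.
The ordinary-annuity PV formula values the stream one period before the first payment (period 35); discount that back 35 periods:
PV₀ = 6,900 × [1 − (1+r)^−96] / r × (1+r)^−35 = CHF 374,485.28

CHF 374,485.28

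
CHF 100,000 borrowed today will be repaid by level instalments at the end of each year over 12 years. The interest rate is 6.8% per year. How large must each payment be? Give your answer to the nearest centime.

CHF 12,456.34

Level ordinary annuity; solve PV = PMT × [(1 − (1+r)^−n)/r] for PMT.
Periodic rate r = 0.068 per year.
With n = 12: PMT = 100,000 / ([(1 − (1+r)^−n)/r]) = CHF 12,456.34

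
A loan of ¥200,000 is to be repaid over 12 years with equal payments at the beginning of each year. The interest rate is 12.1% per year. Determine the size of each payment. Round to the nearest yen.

Level annuity due; solve PV = PMT × [(1 − (1+r)^−n)/r] × (1+r) for PMT.
Periodic rate r = 0.121 per year.
With n = 12: PMT = 200,000 / ([(1 − (1+r)^−n)/r] × (1+r)) = ¥28,936

¥28,936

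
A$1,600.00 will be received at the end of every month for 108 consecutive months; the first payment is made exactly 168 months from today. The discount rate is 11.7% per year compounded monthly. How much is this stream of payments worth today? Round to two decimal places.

Ordinary annuity of 108 payments, first payment at period 168.
Periodic rate r = 0.117/12 per month; n is counted in months.
The ordinary-annuity PV formula values the stream one period before the first payment (period 167); discount that back 167 periods:
PV₀ = 1,600 × [1 − (1+r)^−108] / r × (1+r)^−167 = A$21,079.66

A$21,079.66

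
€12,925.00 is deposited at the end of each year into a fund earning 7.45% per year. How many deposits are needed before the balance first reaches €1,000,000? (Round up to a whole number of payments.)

Periodic rate r = 0.0745 per year.
Ordinary annuity FV: 1,000,000 = 12,925 × [((1+r)^n − 1)/r].
(1+r)^n = 1 + 1,000,000 × r / 12,925, so n = ln(1 + 1,000,000·r/12,925) / ln(1+r) = 26.60.
Round up to a whole number of payments: n = 27.

27 payments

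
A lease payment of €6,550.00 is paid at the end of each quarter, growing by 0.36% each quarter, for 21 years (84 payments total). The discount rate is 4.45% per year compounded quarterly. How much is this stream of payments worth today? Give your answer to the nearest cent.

Periodic rate r = 0.0445/4 per quarter; n is counted in quarters.
Growing ordinary annuity: PV = PMT₁ × [1 − ((1+g)/(1+r))^n] / (r − g) = 6,550 × [1 − ((1+0.0036)/(1+r))^84] / (r − 0.0036) = €405,678.74.

€405,678.74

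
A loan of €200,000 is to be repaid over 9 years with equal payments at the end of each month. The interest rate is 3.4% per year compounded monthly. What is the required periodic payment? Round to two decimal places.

€2,152.21

Level ordinary annuity; solve PV = PMT × [(1 − (1+r)^−n)/r] for PMT.
Periodic rate r = 0.034/12 per month; n is counted in months.
With n = 108: PMT = 200,000 / ([(1 − (1+r)^−n)/r]) = €2,152.21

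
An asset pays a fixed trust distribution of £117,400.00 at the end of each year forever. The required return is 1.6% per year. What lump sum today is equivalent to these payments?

£7,337,500.00

Periodic rate r = 0.016 per year.
Level perpetuity: PV = PMT / r = 117,400 / (0.016) = £7,337,500.00.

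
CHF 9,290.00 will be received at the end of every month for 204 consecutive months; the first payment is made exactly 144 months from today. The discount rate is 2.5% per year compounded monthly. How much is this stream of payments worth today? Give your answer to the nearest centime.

CHF 1,145,539.75

Ordinary annuity of 204 payments, first payment at period 144.
Periodic rate r = 0.025/12 per month; n is counted in months.
The ordinary-annuity PV formula values the stream one period before the first payment (period 143); discount that back 143 periods:
PV₀ = 9,290 × [1 − (1+r)^−204] / r × (1+r)^−143 = CHF 1,145,539.75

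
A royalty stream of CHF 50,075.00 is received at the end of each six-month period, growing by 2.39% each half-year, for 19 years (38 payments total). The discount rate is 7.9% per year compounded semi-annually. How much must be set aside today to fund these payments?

CHF 1,402,960.52

Periodic rate r = 0.079/2 per half-year; n is counted in half-years.
Growing ordinary annuity: PV = PMT₁ × [1 − ((1+g)/(1+r))^n] / (r − g) = 50,075 × [1 − ((1+0.0239)/(1+r))^38] / (r − 0.0239) = CHF 1,402,960.52.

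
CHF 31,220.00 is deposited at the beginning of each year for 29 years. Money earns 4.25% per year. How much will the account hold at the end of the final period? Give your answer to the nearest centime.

CHF 1,794,698.24

This is an annuity due: 29 deposits of CHF 31,220.00 at the beginning of each year.
Periodic rate r = 0.0425 per year.
FV = PMT × [((1+r)^n − 1)/r] × (1+r) = 31,220 × [(1+r)^29 − 1] / r × (1+r) = CHF 1,794,698.24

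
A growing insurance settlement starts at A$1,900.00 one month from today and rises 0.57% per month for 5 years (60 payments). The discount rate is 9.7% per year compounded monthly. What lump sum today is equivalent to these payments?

Periodic rate r = 0.097/12 per month; n is counted in months.
Growing ordinary annuity: PV = PMT₁ × [1 − ((1+g)/(1+r))^n] / (r − g) = 1,900 × [1 − ((1+0.0057)/(1+r))^60] / (r − 0.0057) = A$105,547.44.

A$105,547.44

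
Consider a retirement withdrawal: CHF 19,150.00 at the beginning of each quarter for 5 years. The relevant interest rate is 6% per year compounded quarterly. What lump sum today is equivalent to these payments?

This is an annuity due: 20 payments of CHF 19,150.00 at the beginning of each quarter.
Periodic rate r = 0.06/4 per quarter; n is counted in quarters.
PV = PMT × [(1 − (1+r)^−n)/r] × (1+r) = 19,150 × [1 − (1+r)^−20] / r × (1+r) = CHF 333,711.12

CHF 333,711.12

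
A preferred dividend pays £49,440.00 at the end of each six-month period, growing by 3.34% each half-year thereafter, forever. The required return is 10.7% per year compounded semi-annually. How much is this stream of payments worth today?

Periodic rate r = 0.107/2 per half-year.
Growing perpetuity (Gordon): PV = PMT₁ / (r − g) = 49,440 / (r − 0.0334) = £2,459,701.49.

£2,459,701.49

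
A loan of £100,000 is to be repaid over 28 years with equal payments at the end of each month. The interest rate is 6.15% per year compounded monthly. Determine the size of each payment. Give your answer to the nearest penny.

Level ordinary annuity; solve PV = PMT × [(1 − (1+r)^−n)/r] for PMT.
Periodic rate r = 0.0615/12 per month; n is counted in months.
With n = 336: PMT = 100,000 / ([(1 − (1+r)^−n)/r]) = £624.62

£624.62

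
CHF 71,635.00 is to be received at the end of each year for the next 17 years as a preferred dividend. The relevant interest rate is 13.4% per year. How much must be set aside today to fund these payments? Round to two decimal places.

This is an ordinary annuity: 17 payments of CHF 71,635.00 at the end of each year.
Periodic rate r = 0.134 per year.
PV = PMT × [(1 − (1+r)^−n)/r] = 71,635 × [1 − (1+r)^−17] / r = CHF 471,552.12

CHF 471,552.12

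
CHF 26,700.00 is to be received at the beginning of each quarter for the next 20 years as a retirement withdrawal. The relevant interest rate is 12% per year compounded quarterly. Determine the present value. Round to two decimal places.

This is an annuity due: 80 payments of CHF 26,700.00 at the beginning of each quarter.
Periodic rate r = 0.12/4 per quarter; n is counted in quarters.
PV = PMT × [(1 − (1+r)^−n)/r] × (1+r) = 26,700 × [1 − (1+r)^−80] / r × (1+r) = CHF 830,551.20

CHF 830,551.20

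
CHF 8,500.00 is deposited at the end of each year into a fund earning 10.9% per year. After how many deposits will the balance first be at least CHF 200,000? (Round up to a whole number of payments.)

Periodic rate r = 0.109 per year.
Ordinary annuity FV: 200,000 = 8,500 × [((1+r)^n − 1)/r].
(1+r)^n = 1 + 200,000 × r / 8,500, so n = ln(1 + 200,000·r/8,500) / ln(1+r) = 12.29.
Round up to a whole number of payments: n = 13.

13 payments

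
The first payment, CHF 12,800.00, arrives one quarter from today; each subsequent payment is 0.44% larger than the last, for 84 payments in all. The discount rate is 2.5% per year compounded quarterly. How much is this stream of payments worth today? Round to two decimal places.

CHF 990,944.28

Periodic rate r = 0.025/4 per quarter; n is counted in quarters.
Growing ordinary annuity: PV = PMT₁ × [1 − ((1+g)/(1+r))^n] / (r − g) = 12,800 × [1 − ((1+0.0044)/(1+r))^84] / (r − 0.0044) = CHF 990,944.28.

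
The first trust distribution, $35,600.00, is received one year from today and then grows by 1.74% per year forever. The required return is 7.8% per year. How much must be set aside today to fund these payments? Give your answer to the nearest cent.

$587,458.75

Periodic rate r = 0.078 per year.
Growing perpetuity (Gordon): PV = PMT₁ / (r − g) = 35,600 / (r − 0.0174) = $587,458.75.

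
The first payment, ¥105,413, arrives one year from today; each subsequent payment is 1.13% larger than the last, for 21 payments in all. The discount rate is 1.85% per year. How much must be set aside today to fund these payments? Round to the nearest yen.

¥2,026,482

Periodic rate r = 0.0185 per year.
Growing ordinary annuity: PV = PMT₁ × [1 − ((1+g)/(1+r))^n] / (r − g) = 105,413 × [1 − ((1+0.0113)/(1+r))^21] / (r − 0.0113) = ¥2,026,482.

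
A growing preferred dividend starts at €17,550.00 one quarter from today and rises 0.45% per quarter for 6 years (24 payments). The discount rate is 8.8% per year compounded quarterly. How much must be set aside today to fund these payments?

Periodic rate r = 0.088/4 per quarter; n is counted in quarters.
Growing ordinary annuity: PV = PMT₁ × [1 − ((1+g)/(1+r))^n] / (r − g) = 17,550 × [1 − ((1+0.0045)/(1+r))^24] / (r − 0.0045) = €340,310.96.

€340,310.96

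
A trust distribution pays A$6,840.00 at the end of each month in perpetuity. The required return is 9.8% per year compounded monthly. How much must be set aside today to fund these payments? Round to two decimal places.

A$837,551.02

Periodic rate r = 0.098/12 per month.
Level perpetuity: PV = PMT / r = 6,840 / (0.098/12) = A$837,551.02.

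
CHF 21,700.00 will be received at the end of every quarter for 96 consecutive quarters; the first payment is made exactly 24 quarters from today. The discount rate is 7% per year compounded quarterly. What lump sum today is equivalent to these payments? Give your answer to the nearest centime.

CHF 674,677.70

Ordinary annuity of 96 payments, first payment at period 24.
Periodic rate r = 0.07/4 per quarter; n is counted in quarters.
The ordinary-annuity PV formula values the stream one period before the first payment (period 23); discount that back 23 periods:
PV₀ = 21,700 × [1 − (1+r)^−96] / r × (1+r)^−23 = CHF 674,677.70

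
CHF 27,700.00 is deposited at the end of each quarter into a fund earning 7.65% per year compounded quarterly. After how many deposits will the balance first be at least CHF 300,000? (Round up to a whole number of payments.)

10 payments

Periodic rate r = 0.0765/4 per quarter; n is counted in quarters.
Ordinary annuity FV: 300,000 = 27,700 × [((1+r)^n − 1)/r].
(1+r)^n = 1 + 300,000 × r / 27,700, so n = ln(1 + 300,000·r/27,700) / ln(1+r) = 9.94.
Round up to a whole number of payments: n = 10.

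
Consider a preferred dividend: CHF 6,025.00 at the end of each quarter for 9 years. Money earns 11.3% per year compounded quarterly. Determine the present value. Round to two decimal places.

This is an ordinary annuity: 36 payments of CHF 6,025.00 at the end of each quarter.
Periodic rate r = 0.113/4 per quarter; n is counted in quarters.
PV = PMT × [(1 − (1+r)^−n)/r] = 6,025 × [1 − (1+r)^−36] / r = CHF 135,042.28

CHF 135,042.28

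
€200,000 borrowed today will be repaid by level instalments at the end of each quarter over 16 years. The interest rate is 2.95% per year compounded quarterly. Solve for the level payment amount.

€3,931.60

Level ordinary annuity; solve PV = PMT × [(1 − (1+r)^−n)/r] for PMT.
Periodic rate r = 0.0295/4 per quarter; n is counted in quarters.
With n = 64: PMT = 200,000 / ([(1 − (1+r)^−n)/r]) = €3,931.60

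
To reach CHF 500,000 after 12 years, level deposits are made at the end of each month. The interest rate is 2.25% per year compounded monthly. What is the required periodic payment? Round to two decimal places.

CHF 3,027.77

Level ordinary annuity; solve FV = PMT × [((1+r)^n − 1)/r] for PMT.
Periodic rate r = 0.0225/12 per month; n is counted in months.
With n = 144: PMT = 500,000 / ([((1+r)^n − 1)/r]) = CHF 3,027.77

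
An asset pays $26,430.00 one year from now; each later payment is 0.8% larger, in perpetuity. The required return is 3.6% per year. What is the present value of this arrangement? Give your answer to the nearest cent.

Periodic rate r = 0.036 per year.
Growing perpetuity (Gordon): PV = PMT₁ / (r − g) = 26,430 / (r − 0.008) = $943,928.57.

$943,928.57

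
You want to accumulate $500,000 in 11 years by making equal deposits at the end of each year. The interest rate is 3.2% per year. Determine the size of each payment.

$38,639.06

Level ordinary annuity; solve FV = PMT × [((1+r)^n − 1)/r] for PMT.
Periodic rate r = 0.032 per year.
With n = 11: PMT = 500,000 / ([((1+r)^n − 1)/r]) = $38,639.06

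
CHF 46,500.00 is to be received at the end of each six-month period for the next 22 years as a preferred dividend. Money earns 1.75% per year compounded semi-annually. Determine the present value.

This is an ordinary annuity: 44 payments of CHF 46,500.00 at the end of each six-month period.
Periodic rate r = 0.0175/2 per half-year; n is counted in half-years.
PV = PMT × [(1 − (1+r)^−n)/r] = 46,500 × [1 − (1+r)^−44] / r = CHF 1,692,115.96

CHF 1,692,115.96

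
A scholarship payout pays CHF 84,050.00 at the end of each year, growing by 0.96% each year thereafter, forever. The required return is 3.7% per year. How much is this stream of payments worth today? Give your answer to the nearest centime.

Periodic rate r = 0.037 per year.
Growing perpetuity (Gordon): PV = PMT₁ / (r − g) = 84,050 / (r − 0.0096) = CHF 3,067,518.25.

CHF 3,067,518.25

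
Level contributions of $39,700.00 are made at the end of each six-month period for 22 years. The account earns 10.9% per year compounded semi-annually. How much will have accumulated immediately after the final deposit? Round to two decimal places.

$6,795,471.57

This is an ordinary annuity: 44 deposits of $39,700.00 at the end of each six-month period.
Periodic rate r = 0.109/2 per half-year; n is counted in half-years.
FV = PMT × [((1+r)^n − 1)/r] = 39,700 × [(1+r)^44 − 1] / r = $6,795,471.57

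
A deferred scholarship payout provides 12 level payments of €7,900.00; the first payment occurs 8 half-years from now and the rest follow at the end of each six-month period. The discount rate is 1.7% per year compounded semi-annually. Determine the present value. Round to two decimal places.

€84,599.74

Ordinary annuity of 12 payments, first payment at period 8.
Periodic rate r = 0.017/2 per half-year; n is counted in half-years.
The ordinary-annuity PV formula values the stream one period before the first payment (period 7); discount that back 7 periods:
PV₀ = 7,900 × [1 − (1+r)^−12] / r × (1+r)^−7 = €84,599.74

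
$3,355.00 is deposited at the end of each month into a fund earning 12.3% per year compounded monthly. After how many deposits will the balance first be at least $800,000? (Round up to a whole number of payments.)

122 payments

Periodic rate r = 0.123/12 per month; n is counted in months.
Ordinary annuity FV: 800,000 = 3,355 × [((1+r)^n − 1)/r].
(1+r)^n = 1 + 800,000 × r / 3,355, so n = ln(1 + 800,000·r/3,355) / ln(1+r) = 121.27.
Round up to a whole number of payments: n = 122.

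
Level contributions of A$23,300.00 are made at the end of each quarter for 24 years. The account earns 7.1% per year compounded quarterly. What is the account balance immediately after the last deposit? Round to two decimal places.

A$5,794,617.02

This is an ordinary annuity: 96 deposits of A$23,300.00 at the end of each quarter.
Periodic rate r = 0.071/4 per quarter; n is counted in quarters.
FV = PMT × [((1+r)^n − 1)/r] = 23,300 × [(1+r)^96 − 1] / r = A$5,794,617.02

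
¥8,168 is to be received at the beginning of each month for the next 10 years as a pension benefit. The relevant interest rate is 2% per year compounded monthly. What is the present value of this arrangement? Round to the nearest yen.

This is an annuity due: 120 payments of ¥8,168 at the beginning of each month.
Periodic rate r = 0.02/12 per month; n is counted in months.
PV = PMT × [(1 − (1+r)^−n)/r] × (1+r) = 8,168 × [1 − (1+r)^−120] / r × (1+r) = ¥889,176

¥889,176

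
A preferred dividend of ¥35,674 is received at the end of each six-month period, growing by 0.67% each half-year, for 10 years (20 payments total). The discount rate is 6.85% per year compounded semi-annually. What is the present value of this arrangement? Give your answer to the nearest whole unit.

Periodic rate r = 0.0685/2 per half-year; n is counted in half-years.
Growing ordinary annuity: PV = PMT₁ × [1 − ((1+g)/(1+r))^n] / (r − g) = 35,674 × [1 − ((1+0.0067)/(1+r))^20] / (r − 0.0067) = ¥540,275.

¥540,275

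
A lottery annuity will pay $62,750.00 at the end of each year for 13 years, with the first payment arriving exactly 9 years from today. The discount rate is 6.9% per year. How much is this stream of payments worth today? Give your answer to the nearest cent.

Ordinary annuity of 13 payments, first payment at period 9.
Periodic rate r = 0.069 per year.
The ordinary-annuity PV formula values the stream one period before the first payment (period 8); discount that back 8 periods:
PV₀ = 62,750 × [1 − (1+r)^−13] / r × (1+r)^−8 = $309,272.73

$309,272.73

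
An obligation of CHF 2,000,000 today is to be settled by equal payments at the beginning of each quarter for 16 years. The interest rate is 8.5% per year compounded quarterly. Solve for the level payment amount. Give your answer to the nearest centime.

CHF 56,263.54

Level annuity due; solve PV = PMT × [(1 − (1+r)^−n)/r] × (1+r) for PMT.
Periodic rate r = 0.085/4 per quarter; n is counted in quarters.
With n = 64: PMT = 2,000,000 / ([(1 − (1+r)^−n)/r] × (1+r)) = CHF 56,263.54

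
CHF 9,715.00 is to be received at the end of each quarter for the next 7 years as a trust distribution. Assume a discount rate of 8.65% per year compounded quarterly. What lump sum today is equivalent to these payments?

CHF 202,460.38

This is an ordinary annuity: 28 payments of CHF 9,715.00 at the end of each quarter.
Periodic rate r = 0.0865/4 per quarter; n is counted in quarters.
PV = PMT × [(1 − (1+r)^−n)/r] = 9,715 × [1 − (1+r)^−28] / r = CHF 202,460.38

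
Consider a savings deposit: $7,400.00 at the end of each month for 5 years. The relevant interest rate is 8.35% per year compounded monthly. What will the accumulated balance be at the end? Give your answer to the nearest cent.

$548,718.02

This is an ordinary annuity: 60 deposits of $7,400.00 at the end of each month.
Periodic rate r = 0.0835/12 per month; n is counted in months.
FV = PMT × [((1+r)^n − 1)/r] = 7,400 × [(1+r)^60 − 1] / r = $548,718.02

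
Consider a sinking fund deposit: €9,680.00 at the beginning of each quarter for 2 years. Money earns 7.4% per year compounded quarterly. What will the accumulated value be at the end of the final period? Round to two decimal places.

€84,173.04

This is an annuity due: 8 deposits of €9,680.00 at the beginning of each quarter.
Periodic rate r = 0.074/4 per quarter; n is counted in quarters.
FV = PMT × [((1+r)^n − 1)/r] × (1+r) = 9,680 × [(1+r)^8 − 1] / r × (1+r) = €84,173.04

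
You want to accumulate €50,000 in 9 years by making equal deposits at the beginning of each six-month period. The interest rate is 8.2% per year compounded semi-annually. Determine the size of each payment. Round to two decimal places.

Level annuity due; solve FV = PMT × [((1+r)^n − 1)/r] × (1+r) for PMT.
Periodic rate r = 0.082/2 per half-year; n is counted in half-years.
With n = 18: PMT = 50,000 / ([((1+r)^n − 1)/r] × (1+r)) = €1,855.75

€1,855.75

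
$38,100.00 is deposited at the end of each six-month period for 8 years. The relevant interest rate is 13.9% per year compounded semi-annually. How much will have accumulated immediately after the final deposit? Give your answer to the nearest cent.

This is an ordinary annuity: 16 deposits of $38,100.00 at the end of each six-month period.
Periodic rate r = 0.139/2 per half-year; n is counted in half-years.
FV = PMT × [((1+r)^n − 1)/r] = 38,100 × [(1+r)^16 − 1] / r = $1,058,121.25

$1,058,121.25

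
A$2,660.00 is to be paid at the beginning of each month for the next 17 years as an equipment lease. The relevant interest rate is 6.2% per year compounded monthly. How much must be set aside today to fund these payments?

A$336,639.20

This is an annuity due: 204 payments of A$2,660.00 at the beginning of each month.
Periodic rate r = 0.062/12 per month; n is counted in months.
PV = PMT × [(1 − (1+r)^−n)/r] × (1+r) = 2,660 × [1 − (1+r)^−204] / r × (1+r) = A$336,639.20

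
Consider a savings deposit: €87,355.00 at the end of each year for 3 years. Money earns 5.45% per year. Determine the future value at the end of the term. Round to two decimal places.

€276,607.01

This is an ordinary annuity: 3 deposits of €87,355.00 at the end of each year.
Periodic rate r = 0.0545 per year.
FV = PMT × [((1+r)^n − 1)/r] = 87,355 × [(1+r)^3 − 1] / r = €276,607.01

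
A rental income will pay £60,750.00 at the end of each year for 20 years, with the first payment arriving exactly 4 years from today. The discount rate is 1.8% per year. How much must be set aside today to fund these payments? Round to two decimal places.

£960,012.17

Ordinary annuity of 20 payments, first payment at period 4.
Periodic rate r = 0.018 per year.
The ordinary-annuity PV formula values the stream one period before the first payment (period 3); discount that back 3 periods:
PV₀ = 60,750 × [1 − (1+r)^−20] / r × (1+r)^−3 = £960,012.17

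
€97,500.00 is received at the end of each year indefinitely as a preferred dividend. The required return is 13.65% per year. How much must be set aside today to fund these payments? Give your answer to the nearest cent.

Periodic rate r = 0.1365 per year.
Level perpetuity: PV = PMT / r = 97,500 / (0.1365) = €714,285.71.

€714,285.71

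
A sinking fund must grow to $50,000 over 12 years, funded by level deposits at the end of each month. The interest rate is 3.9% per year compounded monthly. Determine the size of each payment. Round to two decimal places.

$272.84

Level ordinary annuity; solve FV = PMT × [((1+r)^n − 1)/r] for PMT.
Periodic rate r = 0.039/12 per month; n is counted in months.
With n = 144: PMT = 50,000 / ([((1+r)^n − 1)/r]) = $272.84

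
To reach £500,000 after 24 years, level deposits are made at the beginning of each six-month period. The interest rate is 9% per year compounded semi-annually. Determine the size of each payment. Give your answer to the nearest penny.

Level annuity due; solve FV = PMT × [((1+r)^n − 1)/r] × (1+r) for PMT.
Periodic rate r = 0.09/2 per half-year; n is counted in half-years.
With n = 48: PMT = 500,000 / ([((1+r)^n − 1)/r] × (1+r)) = £2,961.04

£2,961.04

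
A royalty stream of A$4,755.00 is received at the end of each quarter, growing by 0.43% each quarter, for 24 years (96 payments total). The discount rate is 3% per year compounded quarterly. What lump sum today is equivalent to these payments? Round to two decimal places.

Periodic rate r = 0.03/4 per quarter; n is counted in quarters.
Growing ordinary annuity: PV = PMT₁ × [1 − ((1+g)/(1+r))^n] / (r − g) = 4,755 × [1 − ((1+0.0043)/(1+r))^96] / (r − 0.0043) = A$391,054.53.

A$391,054.53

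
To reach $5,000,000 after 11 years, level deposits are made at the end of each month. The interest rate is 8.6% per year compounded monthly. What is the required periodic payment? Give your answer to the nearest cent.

Level ordinary annuity; solve FV = PMT × [((1+r)^n − 1)/r] for PMT.
Periodic rate r = 0.086/12 per month; n is counted in months.
With n = 132: PMT = 5,000,000 / ([((1+r)^n − 1)/r]) = $22,871.66

$22,871.66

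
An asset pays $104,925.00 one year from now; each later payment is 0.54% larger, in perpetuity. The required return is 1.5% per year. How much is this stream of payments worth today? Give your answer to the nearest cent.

Periodic rate r = 0.015 per year.
Growing perpetuity (Gordon): PV = PMT₁ / (r − g) = 104,925 / (r − 0.0054) = $10,929,687.50.

$10,929,687.50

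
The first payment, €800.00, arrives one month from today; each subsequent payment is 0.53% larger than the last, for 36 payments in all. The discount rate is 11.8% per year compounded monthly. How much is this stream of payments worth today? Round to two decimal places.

Periodic rate r = 0.118/12 per month; n is counted in months.
Growing ordinary annuity: PV = PMT₁ × [1 − ((1+g)/(1+r))^n] / (r − g) = 800 × [1 − ((1+0.0053)/(1+r))^36] / (r − 0.0053) = €26,388.93.

€26,388.93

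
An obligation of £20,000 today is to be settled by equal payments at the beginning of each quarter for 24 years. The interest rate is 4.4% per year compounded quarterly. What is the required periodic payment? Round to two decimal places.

Level annuity due; solve PV = PMT × [(1 − (1+r)^−n)/r] × (1+r) for PMT.
Periodic rate r = 0.044/4 per quarter; n is counted in quarters.
With n = 96: PMT = 20,000 / ([(1 − (1+r)^−n)/r] × (1+r)) = £334.70

£334.70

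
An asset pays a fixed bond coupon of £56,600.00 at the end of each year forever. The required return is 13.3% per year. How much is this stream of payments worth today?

£425,563.91

Periodic rate r = 0.133 per year.
Level perpetuity: PV = PMT / r = 56,600 / (0.133) = £425,563.91.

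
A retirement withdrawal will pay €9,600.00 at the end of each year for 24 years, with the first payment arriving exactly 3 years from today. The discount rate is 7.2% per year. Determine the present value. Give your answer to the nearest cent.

Ordinary annuity of 24 payments, first payment at period 3.
Periodic rate r = 0.072 per year.
The ordinary-annuity PV formula values the stream one period before the first payment (period 2); discount that back 2 periods:
PV₀ = 9,600 × [1 − (1+r)^−24] / r × (1+r)^−2 = €94,153.07

€94,153.07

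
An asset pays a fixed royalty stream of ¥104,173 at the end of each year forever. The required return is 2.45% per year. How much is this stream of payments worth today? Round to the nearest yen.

Periodic rate r = 0.0245 per year.
Level perpetuity: PV = PMT / r = 104,173 / (0.0245) = ¥4,251,959.

¥4,251,959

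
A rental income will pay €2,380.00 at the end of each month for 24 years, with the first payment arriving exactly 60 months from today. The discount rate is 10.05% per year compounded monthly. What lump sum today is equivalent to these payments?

€158,005.89

Ordinary annuity of 288 payments, first payment at period 60.
Periodic rate r = 0.1005/12 per month; n is counted in months.
The ordinary-annuity PV formula values the stream one period before the first payment (period 59); discount that back 59 periods:
PV₀ = 2,380 × [1 − (1+r)^−288] / r × (1+r)^−59 = €158,005.89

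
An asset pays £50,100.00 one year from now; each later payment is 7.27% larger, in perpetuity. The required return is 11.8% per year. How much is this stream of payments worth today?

£1,105,960.26

Periodic rate r = 0.118 per year.
Growing perpetuity (Gordon): PV = PMT₁ / (r − g) = 50,100 / (r − 0.0727) = £1,105,960.26.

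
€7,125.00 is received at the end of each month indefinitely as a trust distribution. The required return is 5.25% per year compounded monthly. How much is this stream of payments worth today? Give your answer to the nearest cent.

€1,628,571.43

Periodic rate r = 0.0525/12 per month.
Level perpetuity: PV = PMT / r = 7,125 / (0.0525/12) = €1,628,571.43.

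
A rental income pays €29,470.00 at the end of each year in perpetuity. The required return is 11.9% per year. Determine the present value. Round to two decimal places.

€247,647.06

Periodic rate r = 0.119 per year.
Level perpetuity: PV = PMT / r = 29,470 / (0.119) = €247,647.06.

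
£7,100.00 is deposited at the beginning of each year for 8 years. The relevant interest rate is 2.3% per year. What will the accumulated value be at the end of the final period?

This is an annuity due: 8 deposits of £7,100.00 at the beginning of each year.
Periodic rate r = 0.023 per year.
FV = PMT × [((1+r)^n − 1)/r] × (1+r) = 7,100 × [(1+r)^8 − 1] / r × (1+r) = £63,005.43

£63,005.43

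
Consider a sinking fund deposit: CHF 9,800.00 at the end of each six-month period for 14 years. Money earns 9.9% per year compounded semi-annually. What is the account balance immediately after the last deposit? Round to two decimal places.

This is an ordinary annuity: 28 deposits of CHF 9,800.00 at the end of each six-month period.
Periodic rate r = 0.099/2 per half-year; n is counted in half-years.
FV = PMT × [((1+r)^n − 1)/r] = 9,800 × [(1+r)^28 − 1] / r = CHF 567,844.74

CHF 567,844.74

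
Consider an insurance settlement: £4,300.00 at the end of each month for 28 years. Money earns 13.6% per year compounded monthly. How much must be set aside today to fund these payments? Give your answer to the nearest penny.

This is an ordinary annuity: 336 payments of £4,300.00 at the end of each month.
Periodic rate r = 0.136/12 per month; n is counted in months.
PV = PMT × [(1 − (1+r)^−n)/r] = 4,300 × [1 − (1+r)^−336] / r = £370,809.38

£370,809.38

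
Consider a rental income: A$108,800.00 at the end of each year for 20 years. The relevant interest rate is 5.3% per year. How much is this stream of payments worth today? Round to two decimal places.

A$1,322,051.96

This is an ordinary annuity: 20 payments of A$108,800.00 at the end of each year.
Periodic rate r = 0.053 per year.
PV = PMT × [(1 − (1+r)^−n)/r] = 108,800 × [1 − (1+r)^−20] / r = A$1,322,051.96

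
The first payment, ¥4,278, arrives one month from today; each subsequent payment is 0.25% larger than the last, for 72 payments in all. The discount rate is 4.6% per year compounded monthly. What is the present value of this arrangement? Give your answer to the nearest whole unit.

Periodic rate r = 0.046/12 per month; n is counted in months.
Growing ordinary annuity: PV = PMT₁ × [1 − ((1+g)/(1+r))^n] / (r − g) = 4,278 × [1 − ((1+0.0025)/(1+r))^72] / (r − 0.0025) = ¥292,810.

¥292,810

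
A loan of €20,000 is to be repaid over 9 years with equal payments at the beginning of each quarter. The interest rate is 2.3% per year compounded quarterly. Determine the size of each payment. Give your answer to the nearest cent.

Level annuity due; solve PV = PMT × [(1 − (1+r)^−n)/r] × (1+r) for PMT.
Periodic rate r = 0.023/4 per quarter; n is counted in quarters.
With n = 36: PMT = 20,000 / ([(1 − (1+r)^−n)/r] × (1+r)) = €613.10

€613.10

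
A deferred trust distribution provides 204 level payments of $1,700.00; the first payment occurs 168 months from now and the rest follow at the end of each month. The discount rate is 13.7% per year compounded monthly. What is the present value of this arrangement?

$20,158.48

Ordinary annuity of 204 payments, first payment at period 168.
Periodic rate r = 0.137/12 per month; n is counted in months.
The ordinary-annuity PV formula values the stream one period before the first payment (period 167); discount that back 167 periods:
PV₀ = 1,700 × [1 − (1+r)^−204] / r × (1+r)^−167 = $20,158.48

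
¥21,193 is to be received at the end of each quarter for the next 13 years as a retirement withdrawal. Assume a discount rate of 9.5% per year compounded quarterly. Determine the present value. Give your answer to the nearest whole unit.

This is an ordinary annuity: 52 payments of ¥21,193 at the end of each quarter.
Periodic rate r = 0.095/4 per quarter; n is counted in quarters.
PV = PMT × [(1 − (1+r)^−n)/r] = 21,193 × [1 − (1+r)^−52] / r = ¥629,040

¥629,040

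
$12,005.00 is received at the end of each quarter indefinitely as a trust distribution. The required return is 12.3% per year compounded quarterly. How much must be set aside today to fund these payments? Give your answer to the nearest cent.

Periodic rate r = 0.123/4 per quarter.
Level perpetuity: PV = PMT / r = 12,005 / (0.123/4) = $390,406.50.

$390,406.50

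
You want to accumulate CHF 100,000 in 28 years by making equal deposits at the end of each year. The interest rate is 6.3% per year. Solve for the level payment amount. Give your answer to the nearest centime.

CHF 1,389.92

Level ordinary annuity; solve FV = PMT × [((1+r)^n − 1)/r] for PMT.
Periodic rate r = 0.063 per year.
With n = 28: PMT = 100,000 / ([((1+r)^n − 1)/r]) = CHF 1,389.92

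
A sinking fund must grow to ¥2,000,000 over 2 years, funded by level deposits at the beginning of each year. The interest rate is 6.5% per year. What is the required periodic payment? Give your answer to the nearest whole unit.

Level annuity due; solve FV = PMT × [((1+r)^n − 1)/r] × (1+r) for PMT.
Periodic rate r = 0.065 per year.
With n = 2: PMT = 2,000,000 / ([((1+r)^n − 1)/r] × (1+r)) = ¥909,411

¥909,411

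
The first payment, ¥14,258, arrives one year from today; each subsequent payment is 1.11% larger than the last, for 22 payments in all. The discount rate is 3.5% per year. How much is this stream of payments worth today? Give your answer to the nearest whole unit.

Periodic rate r = 0.035 per year.
Growing ordinary annuity: PV = PMT₁ × [1 − ((1+g)/(1+r))^n] / (r − g) = 14,258 × [1 − ((1+0.0111)/(1+r))^22] / (r − 0.0111) = ¥239,754.

¥239,754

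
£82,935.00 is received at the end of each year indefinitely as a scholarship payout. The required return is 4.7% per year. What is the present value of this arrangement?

Periodic rate r = 0.047 per year.
Level perpetuity: PV = PMT / r = 82,935 / (0.047) = £1,764,574.47.

£1,764,574.47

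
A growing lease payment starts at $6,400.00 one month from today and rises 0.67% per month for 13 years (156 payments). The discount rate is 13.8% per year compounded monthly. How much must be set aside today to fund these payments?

$698,483.44

Periodic rate r = 0.138/12 per month; n is counted in months.
Growing ordinary annuity: PV = PMT₁ × [1 − ((1+g)/(1+r))^n] / (r − g) = 6,400 × [1 − ((1+0.0067)/(1+r))^156] / (r − 0.0067) = $698,483.44.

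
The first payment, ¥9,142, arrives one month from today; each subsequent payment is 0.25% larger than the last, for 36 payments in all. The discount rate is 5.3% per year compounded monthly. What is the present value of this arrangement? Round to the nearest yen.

¥316,956

Periodic rate r = 0.053/12 per month; n is counted in months.
Growing ordinary annuity: PV = PMT₁ × [1 − ((1+g)/(1+r))^n] / (r − g) = 9,142 × [1 − ((1+0.0025)/(1+r))^36] / (r − 0.0025) = ¥316,956.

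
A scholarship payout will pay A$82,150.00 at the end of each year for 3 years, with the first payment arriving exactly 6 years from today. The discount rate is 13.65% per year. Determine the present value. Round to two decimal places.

A$101,183.48

Ordinary annuity of 3 payments, first payment at period 6.
Periodic rate r = 0.1365 per year.
The ordinary-annuity PV formula values the stream one period before the first payment (period 5); discount that back 5 periods:
PV₀ = 82,150 × [1 − (1+r)^−3] / r × (1+r)^−5 = A$101,183.48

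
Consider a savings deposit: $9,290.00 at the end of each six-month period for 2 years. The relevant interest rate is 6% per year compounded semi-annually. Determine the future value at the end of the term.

This is an ordinary annuity: 4 deposits of $9,290.00 at the end of each six-month period.
Periodic rate r = 0.06/2 per half-year; n is counted in half-years.
FV = PMT × [((1+r)^n − 1)/r] = 9,290 × [(1+r)^4 − 1] / r = $38,865.89

$38,865.89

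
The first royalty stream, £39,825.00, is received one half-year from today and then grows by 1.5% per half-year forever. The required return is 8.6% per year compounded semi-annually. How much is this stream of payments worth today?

Periodic rate r = 0.086/2 per half-year.
Growing perpetuity (Gordon): PV = PMT₁ / (r − g) = 39,825 / (r − 0.015) = £1,422,321.43.

£1,422,321.43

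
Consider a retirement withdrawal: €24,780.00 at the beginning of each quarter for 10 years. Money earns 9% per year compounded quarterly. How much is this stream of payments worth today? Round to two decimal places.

This is an annuity due: 40 payments of €24,780.00 at the beginning of each quarter.
Periodic rate r = 0.09/4 per quarter; n is counted in quarters.
PV = PMT × [(1 − (1+r)^−n)/r] × (1+r) = 24,780 × [1 − (1+r)^−40] / r × (1+r) = €663,679.68

€663,679.68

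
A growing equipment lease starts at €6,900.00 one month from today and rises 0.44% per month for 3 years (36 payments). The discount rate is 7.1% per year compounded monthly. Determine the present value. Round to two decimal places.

€240,533.29

Periodic rate r = 0.071/12 per month; n is counted in months.
Growing ordinary annuity: PV = PMT₁ × [1 − ((1+g)/(1+r))^n] / (r − g) = 6,900 × [1 − ((1+0.0044)/(1+r))^36] / (r − 0.0044) = €240,533.29.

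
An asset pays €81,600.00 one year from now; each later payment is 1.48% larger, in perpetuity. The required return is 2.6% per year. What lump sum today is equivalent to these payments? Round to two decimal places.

Periodic rate r = 0.026 per year.
Growing perpetuity (Gordon): PV = PMT₁ / (r − g) = 81,600 / (r − 0.0148) = €7,285,714.29.

€7,285,714.29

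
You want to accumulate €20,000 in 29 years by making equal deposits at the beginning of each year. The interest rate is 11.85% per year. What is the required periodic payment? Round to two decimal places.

€85.68

Level annuity due; solve FV = PMT × [((1+r)^n − 1)/r] × (1+r) for PMT.
Periodic rate r = 0.1185 per year.
With n = 29: PMT = 20,000 / ([((1+r)^n − 1)/r] × (1+r)) = €85.68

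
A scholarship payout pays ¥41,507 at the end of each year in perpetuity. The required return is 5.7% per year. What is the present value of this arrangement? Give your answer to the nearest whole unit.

¥728,193

Periodic rate r = 0.057 per year.
Level perpetuity: PV = PMT / r = 41,507 / (0.057) = ¥728,193.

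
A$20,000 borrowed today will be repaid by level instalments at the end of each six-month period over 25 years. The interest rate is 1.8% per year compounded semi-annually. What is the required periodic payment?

Level ordinary annuity; solve PV = PMT × [(1 − (1+r)^−n)/r] for PMT.
Periodic rate r = 0.018/2 per half-year; n is counted in half-years.
With n = 50: PMT = 20,000 / ([(1 − (1+r)^−n)/r]) = A$498.49

A$498.49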